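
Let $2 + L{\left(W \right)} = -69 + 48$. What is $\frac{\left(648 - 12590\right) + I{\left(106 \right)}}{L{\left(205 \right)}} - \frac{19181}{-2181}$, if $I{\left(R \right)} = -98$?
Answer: $\frac{26700403}{50163} \approx 532.27$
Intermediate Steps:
$L{\left(W \right)} = -23$ ($L{\left(W \right)} = -2 + \left(-69 + 48\right) = -2 - 21 = -23$)
$\frac{\left(648 - 12590\right) + I{\left(106 \right)}}{L{\left(205 \right)}} - \frac{19181}{-2181} = \frac{\left(648 - 12590\right) - 98}{-23} - \frac{19181}{-2181} = \left(-11942 - 98\right) \left(- \frac{1}{23}\right) - - \frac{19181}{2181} = \left(-12040\right) \left(- \frac{1}{23}\right) + \frac{19181}{2181} = \frac{12040}{23} + \frac{19181}{2181} = \frac{26700403}{50163}$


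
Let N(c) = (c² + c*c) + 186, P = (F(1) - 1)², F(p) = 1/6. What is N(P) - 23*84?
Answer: -1130783/648 ≈ -1745.0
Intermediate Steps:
F(p) = ⅙ (F(p) = 1*(⅙) = ⅙)
P = 25/36 (P = (⅙ - 1)² = (-⅚)² = 25/36 ≈ 0.69444)
N(c) = 186 + 2*c² (N(c) = (c² + c²) + 186 = 2*c² + 186 = 186 + 2*c²)
N(P) - 23*84 = (186 + 2*(25/36)²) - 23*84 = (186 + 2*(625/1296)) - 1*1932 = (186 + 625/648) - 1932 = 121153/648 - 1932 = -1130783/648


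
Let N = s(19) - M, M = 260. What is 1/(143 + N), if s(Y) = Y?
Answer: -1/98 ≈ -0.010204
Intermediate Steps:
N = -241 (N = 19 - 1*260 = 19 - 260 = -241)
1/(143 + N) = 1/(143 - 241) = 1/(-98) = -1/98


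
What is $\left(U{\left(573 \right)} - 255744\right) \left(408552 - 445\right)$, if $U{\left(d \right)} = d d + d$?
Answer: $29856291906$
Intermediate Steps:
$U{\left(d \right)} = d + d^{2}$ ($U{\left(d \right)} = d^{2} + d = d + d^{2}$)
$\left(U{\left(573 \right)} - 255744\right) \left(408552 - 445\right) = \left(573 \left(1 + 573\right) - 255744\right) \left(408552 - 445\right) = \left(573 \cdot 574 - 255744\right) 408107 = \left(328902 - 255744\right) 408107 = 73158 \cdot 408107 = 29856291906$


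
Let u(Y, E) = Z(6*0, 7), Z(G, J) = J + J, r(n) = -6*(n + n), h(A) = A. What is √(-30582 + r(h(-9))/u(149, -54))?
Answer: 6*I*√41615/7 ≈ 174.85*I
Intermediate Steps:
r(n) = -12*n
Z(G, J) = 2*J
u(Y, E) = 14 (u(Y, E) = 2*7 = 14)
√(-30582 + r(h(-9))/u(149, -54)) = √(-30582 - 12*(-9)/14) = √(-30582 + 108*(1/14)) = √(-30582 + 54/7) = √(-214020/7) = 6*I*√41615/7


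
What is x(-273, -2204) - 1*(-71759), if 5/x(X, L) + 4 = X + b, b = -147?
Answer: 30425811/424 ≈ 71759.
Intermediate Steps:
x(X, L) = 5/(-151 + X) (x(X, L) = 5/(-4 + (X - 147)) = 5/(-4 + (-147 + X)) = 5/(-151 + X))
x(-273, -2204) - 1*(-71759) = 5/(-151 - 273) - 1*(-71759) = 5/(-424) + 71759 = 5*(-1/424) + 71759 = -5/424 + 71759 = 30425811/424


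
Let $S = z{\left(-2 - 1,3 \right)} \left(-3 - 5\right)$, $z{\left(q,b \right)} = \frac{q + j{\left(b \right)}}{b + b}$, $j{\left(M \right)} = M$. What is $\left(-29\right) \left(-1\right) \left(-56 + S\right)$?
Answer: $-1624$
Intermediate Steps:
$z{\left(q,b \right)} = \frac{b + q}{2 b}$ ($z{\left(q,b \right)} = \frac{q + b}{b + b} = \frac{b + q}{2 b}$)
$S = 0$ ($S = \frac{3 - 3}{2 \cdot 3} \left(-3 - 5\right) = \frac{1}{2} \cdot \frac{1}{3} \left(3 - 3\right) \left(-8\right) = \frac{1}{2} \cdot \frac{1}{3} \cdot 0 \left(-8\right) = 0 \left(-8\right) = 0$)
$\left(-29\right) \left(-1\right) \left(-56 + S\right) = \left(-29\right) \left(-1\right) \left(-56 + 0\right) = 29 \left(-56\right) = -1624$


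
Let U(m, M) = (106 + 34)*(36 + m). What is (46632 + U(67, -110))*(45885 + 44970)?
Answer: 5546879460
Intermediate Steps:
U(m, M) = 5040 + 140*m (U(m, M) = 140*(36 + m) = 5040 + 140*m)
(46632 + U(67, -110))*(45885 + 44970) = (46632 + (5040 + 140*67))*(45885 + 44970) = (46632 + (5040 + 9380))*90855 = (46632 + 14420)*90855 = 61052*90855 = 5546879460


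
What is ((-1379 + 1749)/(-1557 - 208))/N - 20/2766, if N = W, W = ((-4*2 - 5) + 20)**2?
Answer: -275312/23921751 ≈ -0.011509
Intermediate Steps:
W = 49 (W = ((-8 - 5) + 20)**2 = (-13 + 20)**2 = 7**2 = 49)
N = 49
((-1379 + 1749)/(-1557 - 208))/N - 20/2766 = ((-1379 + 1749)/(-1557 - 208))/49 - 20/2766 = (370/(-1765))*(1/49) - 20*1/2766 = (370*(-1/1765))*(1/49) - 10/1383 = -74/353*1/49 - 10/1383 = -74/17297 - 10/1383 = -275312/23921751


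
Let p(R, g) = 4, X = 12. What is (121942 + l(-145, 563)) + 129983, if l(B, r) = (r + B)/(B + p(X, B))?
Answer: 35521007/141 ≈ 2.5192e+5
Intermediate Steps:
l(B, r) = (B + r)/(4 + B) (l(B, r) = (r + B)/(B + 4) = (B + r)/(4 + B))
(121942 + l(-145, 563)) + 129983 = (121942 + (-145 + 563)/(4 - 145)) + 129983 = (121942 + 418/(-141)) + 129983 = (121942 - 1/141*418) + 129983 = (121942 - 418/141) + 129983 = 17193404/141 + 129983 = 35521007/141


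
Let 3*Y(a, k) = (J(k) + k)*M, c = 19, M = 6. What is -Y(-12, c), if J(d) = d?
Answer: -76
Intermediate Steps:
Y(a, k) = 4*k (Y(a, k) = ((k + k)*6)/3 = ((2*k)*6)/3 = (12*k)/3 = 4*k)
-Y(-12, c) = -4*19 = -1*76 = -76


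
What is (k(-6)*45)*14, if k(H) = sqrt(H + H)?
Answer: 1260*I*sqrt(3) ≈ 2182.4*I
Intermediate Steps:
k(H) = sqrt(2)*sqrt(H) (k(H) = sqrt(2*H) = sqrt(2)*sqrt(H))
(k(-6)*45)*14 = ((sqrt(2)*sqrt(-6))*45)*14 = ((sqrt(2)*(I*sqrt(6)))*45)*14 = ((2*I*sqrt(3))*45)*14 = (90*I*sqrt(3))*14 = 1260*I*sqrt(3)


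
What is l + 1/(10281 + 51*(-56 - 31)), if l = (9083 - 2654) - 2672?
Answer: 21955909/5844 ≈ 3757.0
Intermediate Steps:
l = 3757 (l = 6429 - 2672 = 3757)
l + 1/(10281 + 51*(-56 - 31)) = 3757 + 1/(10281 + 51*(-56 - 31)) = 3757 + 1/(10281 + 51*(-87)) = 3757 + 1/(10281 - 4437) = 3757 + 1/5844 = 21955909/5844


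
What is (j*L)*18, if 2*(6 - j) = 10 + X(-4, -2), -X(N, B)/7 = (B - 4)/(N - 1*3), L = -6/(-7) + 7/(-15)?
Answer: 984/35 ≈ 28.114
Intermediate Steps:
L = 41/105 (L = -6*(-⅐) + 7*(-1/15) = 6/7 - 7/15 = 41/105 ≈ 0.39048)
X(N, B) = -7*(-4 + B)/(-3 + N) (X(N, B) = -7*(B - 4)/(N - 1*3) = -7*(-4 + B)/(N - 3) = -7*(-4 + B)/(-3 + N))
j = 4 (j = 6 - (10 + 7*(4 - 1*(-2))/(-3 - 4))/2 = 6 - (10 + 7*(4 + 2)/(-7))/2 = 6 - (10 + 7*(-⅐)*6)/2 = 6 - (10 - 6)/2 = 6 - ½*4 = 6 - 2 = 4)
(j*L)*18 = (4*(41/105))*18 = (164/105)*18 = 984/35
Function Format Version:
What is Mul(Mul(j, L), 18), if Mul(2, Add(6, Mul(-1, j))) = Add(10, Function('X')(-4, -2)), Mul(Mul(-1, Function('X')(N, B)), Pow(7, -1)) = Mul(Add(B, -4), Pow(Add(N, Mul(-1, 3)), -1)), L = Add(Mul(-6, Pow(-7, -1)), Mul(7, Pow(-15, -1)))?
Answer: Rational(984, 35) ≈ 28.114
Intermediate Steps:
L = Rational(41, 105) (L = Add(Mul(-6, Rational(-1, 7)), Mul(7, Rational(-1, 15))) = Add(Rational(6, 7), Rational(-7, 15)) = Rational(41, 105) ≈ 0.39048)
Function('X')(N, B) = Mul(-7, Pow(Add(-3, N), -1), Add(-4, B)) (Function('X')(N, B) = Mul(-7, Mul(Add(B, -4), Pow(Add(N, Mul(-1, 3)), -1))) = Mul(-7, Mul(Add(-4, B), Pow(Add(N, -3), -1))) = Mul(-7, Mul(Add(-4, B), Pow(Add(-3, N), -1))) = Mul(-7, Mul(Pow(Add(-3, N), -1), Add(-4, B))) = Mul(-7, Pow(Add(-3, N), -1), Add(-4, B)))
j = 4 (j = Add(6, Mul(Rational(-1, 2), Add(10, Mul(7, Pow(Add(-3, -4), -1), Add(4, Mul(-1, -2)))))) = Add(6, Mul(Rational(-1, 2), Add(10, Mul(7, Pow(-7, -1), Add(4, 2))))) = Add(6, Mul(Rational(-1, 2), Add(10, Mul(7, Rational(-1, 7), 6)))) = Add(6, Mul(Rational(-1, 2), Add(10, -6))) = Add(6, Mul(Rational(-1, 2), 4)) = Add(6, -2) = 4)
Mul(Mul(j, L), 18) = Mul(Mul(4, Rational(41, 105)), 18) = Mul(Rational(164, 105), 18) = Rational(984, 35)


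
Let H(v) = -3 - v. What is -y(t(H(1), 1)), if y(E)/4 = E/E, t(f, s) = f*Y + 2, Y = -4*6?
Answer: -4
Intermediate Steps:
Y = -24
t(f, s) = 2 - 24*f (t(f, s) = f*(-24) + 2 = -24*f + 2 = 2 - 24*f)
y(E) = 4 (y(E) = 4*(E/E) = 4*1 = 4)
-y(t(H(1), 1)) = -1*4 = -4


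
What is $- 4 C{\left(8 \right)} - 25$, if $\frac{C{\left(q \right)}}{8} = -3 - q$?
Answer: $327$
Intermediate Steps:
$C{\left(q \right)} = -24 - 8 q$ ($C{\left(q \right)} = 8 \left(-3 - q\right) = -24 - 8 q$)
$- 4 C{\left(8 \right)} - 25 = - 4 \left(-24 - 64\right) - 25 = \left(-4\right) \left(-88\right) - 25 = 352 - 25 = 327$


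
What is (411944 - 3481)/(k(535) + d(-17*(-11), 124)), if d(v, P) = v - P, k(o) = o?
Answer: 408463/598 ≈ 683.05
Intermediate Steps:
(411944 - 3481)/(k(535) + d(-17*(-11), 124)) = (411944 - 3481)/(535 + (-17*(-11) - 1*124)) = 408463/(535 + (187 - 124)) = 408463/(535 + 63) = 408463/598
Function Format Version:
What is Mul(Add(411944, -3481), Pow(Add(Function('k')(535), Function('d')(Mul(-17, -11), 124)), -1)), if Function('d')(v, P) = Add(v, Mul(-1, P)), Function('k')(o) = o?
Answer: Rational(408463, 598) ≈ 683.05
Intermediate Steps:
Mul(Add(411944, -3481), Pow(Add(Function('k')(535), Function('d')(Mul(-17, -11), 124)), -1)) = Mul(Add(411944, -3481), Pow(Add(535, Add(Mul(-17, -11), Mul(-1, 124))), -1)) = Mul(408463, Pow(Add(535, Add(187, -124)), -1)) = Mul(408463, Pow(Add(535, 63), -1)) = Mul(408463, Pow(598, -1)) = Mul(408463, Rational(1, 598)) = Rational(408463, 598)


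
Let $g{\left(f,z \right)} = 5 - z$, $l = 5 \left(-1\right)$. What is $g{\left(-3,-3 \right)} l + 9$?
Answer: $-31$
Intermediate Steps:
$l = -5$
$g{\left(-3,-3 \right)} l + 9 = \left(5 - -3\right) \left(-5\right) + 9 = \left(5 + 3\right) \left(-5\right) + 9 = 8 \left(-5\right) + 9 = -40 + 9 = -31$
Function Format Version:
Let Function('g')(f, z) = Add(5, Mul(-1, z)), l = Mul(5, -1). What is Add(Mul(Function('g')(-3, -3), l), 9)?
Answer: -31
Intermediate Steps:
l = -5
Add(Mul(Function('g')(-3, -3), l), 9) = Add(Mul(Add(5, Mul(-1, -3)), -5), 9) = Add(Mul(Add(5, 3), -5), 9) = Add(Mul(8, -5), 9) = Add(-40, 9) = -31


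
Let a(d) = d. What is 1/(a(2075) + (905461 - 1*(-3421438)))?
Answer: 1/4328974 ≈ 2.3100e-7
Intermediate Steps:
1/(a(2075) + (905461 - 1*(-3421438))) = 1/(2075 + (905461 - 1*(-3421438))) = 1/(2075 + (905461 + 3421438)) = 1/(2075 + 4326899) = 1/4328974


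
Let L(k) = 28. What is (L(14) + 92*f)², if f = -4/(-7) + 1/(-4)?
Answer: 162409/49 ≈ 3314.5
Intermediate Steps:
f = 9/28 (f = -4*(-⅐) + 1*(-¼) = 4/7 - ¼ = 9/28 ≈ 0.32143)
(L(14) + 92*f)² = (28 + 92*(9/28))² = (28 + 207/7)² = (403/7)² = 162409/49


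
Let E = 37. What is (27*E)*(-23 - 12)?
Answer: -34965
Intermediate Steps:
(27*E)*(-23 - 12) = (27*37)*(-23 - 12) = 999*(-35) = -34965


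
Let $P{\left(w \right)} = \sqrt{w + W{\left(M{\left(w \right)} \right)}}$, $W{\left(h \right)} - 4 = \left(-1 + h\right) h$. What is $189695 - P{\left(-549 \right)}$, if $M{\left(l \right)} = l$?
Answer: $189695 - \sqrt{301405} \approx 1.8915 \cdot 10^{5}$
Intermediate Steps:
$W{\left(h \right)} = 4 + h \left(-1 + h\right)$ ($W{\left(h \right)} = 4 + \left(-1 + h\right) h = 4 + h \left(-1 + h\right)$)
$P{\left(w \right)} = \sqrt{4 + w^{2}}$ ($P{\left(w \right)} = \sqrt{w + \left(4 + w^{2} - w\right)} = \sqrt{4 + w^{2}}$)
$189695 - P{\left(-549 \right)} = 189695 - \sqrt{4 + \left(-549\right)^{2}} = 189695 - \sqrt{4 + 301401} = 189695 - \sqrt{301405}$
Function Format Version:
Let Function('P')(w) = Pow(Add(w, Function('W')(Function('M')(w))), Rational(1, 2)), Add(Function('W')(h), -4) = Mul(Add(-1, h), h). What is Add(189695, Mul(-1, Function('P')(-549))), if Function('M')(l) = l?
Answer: Add(189695, Mul(-1, Pow(301405, Rational(1, 2)))) ≈ 1.8915e+5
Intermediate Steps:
Function('W')(h) = Add(4, Mul(h, Add(-1, h))) (Function('W')(h) = Add(4, Mul(Add(-1, h), h)) = Add(4, Mul(h, Add(-1, h))))
Function('P')(w) = Pow(Add(4, Pow(w, 2)), Rational(1, 2)) (Function('P')(w) = Pow(Add(w, Add(4, Pow(w, 2), Mul(-1, w))), Rational(1, 2)) = Pow(Add(4, Pow(w, 2)), Rational(1, 2)))
Add(189695, Mul(-1, Function('P')(-549))) = Add(189695, Mul(-1, Pow(Add(4, Pow(-549, 2)), Rational(1, 2)))) = Add(189695, Mul(-1, Pow(Add(4, 301401), Rational(1, 2)))) = Add(189695, Mul(-1, Pow(301405, Rational(1, 2))))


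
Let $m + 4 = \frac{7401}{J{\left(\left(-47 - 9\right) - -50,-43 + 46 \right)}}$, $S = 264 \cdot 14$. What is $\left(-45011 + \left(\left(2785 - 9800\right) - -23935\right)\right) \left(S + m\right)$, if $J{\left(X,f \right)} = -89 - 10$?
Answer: $- \frac{3353194579}{33} \approx -1.0161 \cdot 10^{8}$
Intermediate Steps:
$J{\left(X,f \right)} = -99$
$S = 3696$
$m = - \frac{2599}{33}$ ($m = -4 + \frac{7401}{-99} = -4 + 7401 \left(- \frac{1}{99}\right) = -4 - \frac{2467}{33} = - \frac{2599}{33} \approx -78.758$)
$\left(-45011 + \left(\left(2785 - 9800\right) - -23935\right)\right) \left(S + m\right) = \left(-45011 + \left(\left(2785 - 9800\right) - -23935\right)\right) \left(3696 - \frac{2599}{33}\right) = \left(-45011 + \left(-7015 + 23935\right)\right) \frac{119369}{33} = \left(-45011 + 16920\right) \frac{119369}{33} = \left(-28091\right) \frac{119369}{33} = - \frac{3353194579}{33}$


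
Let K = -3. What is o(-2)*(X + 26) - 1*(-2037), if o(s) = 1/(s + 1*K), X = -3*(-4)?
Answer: 10147/5 ≈ 2029.4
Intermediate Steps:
X = 12
o(s) = 1/(-3 + s) (o(s) = 1/(s + 1*(-3)) = 1/(s - 3) = 1/(-3 + s))
o(-2)*(X + 26) - 1*(-2037) = (12 + 26)/(-3 - 2) - 1*(-2037) = 38/(-5) + 2037 = -1/5*38 + 2037 = -38/5 + 2037 = 10147/5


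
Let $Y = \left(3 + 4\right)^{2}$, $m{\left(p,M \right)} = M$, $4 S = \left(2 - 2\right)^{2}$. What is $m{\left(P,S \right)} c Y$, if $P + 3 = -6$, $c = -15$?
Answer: $0$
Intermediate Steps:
$P = -9$ ($P = -3 - 6 = -9$)
$S = 0$ ($S = \frac{\left(2 - 2\right)^{2}}{4} = \frac{0^{2}}{4} = \frac{1}{4} \cdot 0 = 0$)
$Y = 49$ ($Y = 7^{2} = 49$)
$m{\left(P,S \right)} c Y = 0 \left(-15\right) 49 = 0 \cdot 49 = 0$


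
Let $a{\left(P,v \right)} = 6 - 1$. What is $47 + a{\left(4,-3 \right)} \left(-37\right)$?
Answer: $-138$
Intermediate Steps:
$a{\left(P,v \right)} = 5$ ($a{\left(P,v \right)} = 6 - 1 = 5$)
$47 + a{\left(4,-3 \right)} \left(-37\right) = 47 + 5 \left(-37\right) = 47 - 185 = -138$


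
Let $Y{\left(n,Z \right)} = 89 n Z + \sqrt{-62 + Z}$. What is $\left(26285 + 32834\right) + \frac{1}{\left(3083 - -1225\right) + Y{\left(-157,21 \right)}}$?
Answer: $\frac{4941950272619129}{83593265666} - \frac{i \sqrt{41}}{83593265666} \approx 59119.0 - 7.6599 \cdot 10^{-11} i$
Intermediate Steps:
$Y{\left(n,Z \right)} = \sqrt{-62 + Z} + 89 Z n$ ($Y{\left(n,Z \right)} = 89 Z n + \sqrt{-62 + Z} = \sqrt{-62 + Z} + 89 Z n$)
$\left(26285 + 32834\right) + \frac{1}{\left(3083 - -1225\right) + Y{\left(-157,21 \right)}} = \left(26285 + 32834\right) + \frac{1}{\left(3083 - -1225\right) + \left(\sqrt{-62 + 21} + 89 \cdot 21 \left(-157\right)\right)} = 59119 + \frac{1}{\left(3083 + 1225\right) - \left(293433 - \sqrt{-41}\right)} = 59119 + \frac{1}{4308 - \left(293433 - i \sqrt{41}\right)} = 59119 + \frac{1}{-289125 + i \sqrt{41}}$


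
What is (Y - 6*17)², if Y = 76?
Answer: 676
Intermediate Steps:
(Y - 6*17)² = (76 - 6*17)² = (76 - 102)² = (-26)² = 676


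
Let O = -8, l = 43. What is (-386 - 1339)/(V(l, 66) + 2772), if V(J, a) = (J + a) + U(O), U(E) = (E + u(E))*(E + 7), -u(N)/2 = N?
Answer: -1725/2873 ≈ -0.60042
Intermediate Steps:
u(N) = -2*N
U(E) = -E*(7 + E) (U(E) = (E - 2*E)*(E + 7) = (-E)*(7 + E) = -E*(7 + E))
V(J, a) = -8 + J + a (V(J, a) = (J + a) - 8*(-7 - 1*(-8)) = (J + a) - 8*(-7 + 8) = (J + a) - 8*1 = (J + a) - 8 = -8 + J + a)
(-386 - 1339)/(V(l, 66) + 2772) = (-386 - 1339)/((-8 + 43 + 66) + 2772) = -1725/(101 + 2772) = -1725/2873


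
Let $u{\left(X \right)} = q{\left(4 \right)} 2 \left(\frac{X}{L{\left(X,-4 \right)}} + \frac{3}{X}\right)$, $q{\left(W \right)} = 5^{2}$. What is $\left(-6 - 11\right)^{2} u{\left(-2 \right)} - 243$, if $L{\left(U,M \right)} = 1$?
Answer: $-50818$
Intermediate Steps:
$q{\left(W \right)} = 25$
$u{\left(X \right)} = 50 X + \frac{150}{X}$ ($u{\left(X \right)} = 25 \cdot 2 \left(\frac{X}{1} + \frac{3}{X}\right) = 50 \left(X 1 + \frac{3}{X}\right) = 50 \left(X + \frac{3}{X}\right) = 50 X + \frac{150}{X}$)
$\left(-6 - 11\right)^{2} u{\left(-2 \right)} - 243 = \left(-6 - 11\right)^{2} \left(50 \left(-2\right) + \frac{150}{-2}\right) - 243 = \left(-17\right)^{2} \left(-100 + 150 \left(- \frac{1}{2}\right)\right) - 243 = 289 \left(-100 - 75\right) - 243 = 289 \left(-175\right) - 243 = -50575 - 243 = -50818$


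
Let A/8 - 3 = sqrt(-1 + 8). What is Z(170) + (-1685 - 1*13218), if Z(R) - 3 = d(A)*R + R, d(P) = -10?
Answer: -16430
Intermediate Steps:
A = 24 + 8*sqrt(7) (A = 24 + 8*sqrt(-1 + 8) = 24 + 8*sqrt(7) ≈ 45.166)
Z(R) = 3 - 9*R (Z(R) = 3 + (-10*R + R) = 3 - 9*R)
Z(170) + (-1685 - 1*13218) = (3 - 9*170) + (-1685 - 1*13218) = (3 - 1530) + (-1685 - 13218) = -1527 - 14903 = -16430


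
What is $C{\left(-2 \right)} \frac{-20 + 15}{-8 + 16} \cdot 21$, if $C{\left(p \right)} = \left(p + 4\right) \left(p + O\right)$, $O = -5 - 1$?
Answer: $210$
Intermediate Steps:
$O = -6$ ($O = -5 - 1 = -6$)
$C{\left(p \right)} = \left(-6 + p\right) \left(4 + p\right)$ ($C{\left(p \right)} = \left(p + 4\right) \left(p - 6\right) = \left(4 + p\right) \left(-6 + p\right) = \left(-6 + p\right) \left(4 + p\right)$)
$C{\left(-2 \right)} \frac{-20 + 15}{-8 + 16} \cdot 21 = \left(-24 + \left(-2\right)^{2} - -4\right) \frac{-20 + 15}{-8 + 16} \cdot 21 = \left(-24 + 4 + 4\right) \left(- \frac{5}{8}\right) 21 = - 16 \left(\left(-5\right) \frac{1}{8}\right) 21 = \left(-16\right) \left(- \frac{5}{8}\right) 21 = 10 \cdot 21 = 210$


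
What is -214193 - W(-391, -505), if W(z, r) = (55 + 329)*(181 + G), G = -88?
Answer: -249905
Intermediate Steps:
W(z, r) = 35712 (W(z, r) = (55 + 329)*(181 - 88) = 384*93 = 35712)
-214193 - W(-391, -505) = -214193 - 1*35712 = -214193 - 35712 = -249905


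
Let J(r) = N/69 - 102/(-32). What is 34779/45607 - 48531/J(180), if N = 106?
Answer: -349051527069/33977215 ≈ -10273.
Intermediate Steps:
J(r) = 5215/1104 (J(r) = 106/69 - 102/(-32) = 106*(1/69) - 102*(-1/32) = 106/69 + 51/16 = 5215/1104)
34779/45607 - 48531/J(180) = 34779/45607 - 48531/5215/1104 = 34779*(1/45607) - 48531*1104/5215 = 34779/45607 - 7654032/745 = -349051527069/33977215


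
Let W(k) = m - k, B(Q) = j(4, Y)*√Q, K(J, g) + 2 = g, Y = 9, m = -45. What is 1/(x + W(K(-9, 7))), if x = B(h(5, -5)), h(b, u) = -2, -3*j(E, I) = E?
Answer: -225/11266 + 3*I*√2/5633 ≈ -0.019972 + 0.00075318*I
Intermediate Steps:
K(J, g) = -2 + g
j(E, I) = -E/3
B(Q) = -4*√Q/3 (B(Q) = (-⅓*4)*√Q = -4*√Q/3)
W(k) = -45 - k
x = -4*I*√2/3 ≈ -1.8856*I
1/(x + W(K(-9, 7))) = 1/(-4*I*√2/3 + (-45 - (-2 + 7))) = 1/(-4*I*√2/3 + (-45 - 1*5)) = 1/(-4*I*√2/3 + (-45 - 5)) = 1/(-4*I*√2/3 - 50) = 1/(-50 - 4*I*√2/3)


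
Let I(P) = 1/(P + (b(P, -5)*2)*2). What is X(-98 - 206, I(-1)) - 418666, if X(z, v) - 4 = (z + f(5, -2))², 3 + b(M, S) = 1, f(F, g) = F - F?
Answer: -326246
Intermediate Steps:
f(F, g) = 0
b(M, S) = -2 (b(M, S) = -3 + 1 = -2)
I(P) = 1/(-8 + P) (I(P) = 1/(P - 2*2*2) = 1/(P - 4*2) = 1/(P - 8) = 1/(-8 + P))
X(z, v) = 4 + z² (X(z, v) = 4 + (z + 0)² = 4 + z²)
X(-98 - 206, I(-1)) - 418666 = (4 + (-98 - 206)²) - 418666 = (4 + (-304)²) - 418666 = (4 + 92416) - 418666 = 92420 - 418666 = -326246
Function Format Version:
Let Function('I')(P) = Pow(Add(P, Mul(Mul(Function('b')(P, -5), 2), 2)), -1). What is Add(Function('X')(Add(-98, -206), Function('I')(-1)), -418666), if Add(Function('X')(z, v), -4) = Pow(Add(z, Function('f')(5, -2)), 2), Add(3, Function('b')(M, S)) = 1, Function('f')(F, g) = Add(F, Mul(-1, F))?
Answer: -326246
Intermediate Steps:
Function('f')(F, g) = 0
Function('b')(M, S) = -2 (Function('b')(M, S) = Add(-3, 1) = -2)
Function('I')(P) = Pow(Add(-8, P), -1) (Function('I')(P) = Pow(Add(P, Mul(Mul(-2, 2), 2)), -1) = Pow(Add(P, Mul(-4, 2)), -1) = Pow(Add(P, -8), -1) = Pow(Add(-8, P), -1))
Function('X')(z, v) = Add(4, Pow(z, 2)) (Function('X')(z, v) = Add(4, Pow(Add(z, 0), 2)) = Add(4, Pow(z, 2)))
Add(Function('X')(Add(-98, -206), Function('I')(-1)), -418666) = Add(Add(4, Pow(Add(-98, -206), 2)), -418666) = Add(Add(4, Pow(-304, 2)), -418666) = Add(Add(4, 92416), -418666) = Add(92420, -418666) = -326246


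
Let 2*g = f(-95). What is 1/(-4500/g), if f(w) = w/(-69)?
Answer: -19/124200 ≈ -0.00015298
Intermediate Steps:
f(w) = -w/69 (f(w) = w*(-1/69) = -w/69)
g = 95/138 (g = (-1/69*(-95))/2 = (½)*(95/69) = 95/138 ≈ 0.68841)
1/(-4500/g) = 1/(-4500/95/138) = 1/(-4500*138/95) = 1/(-124200/19) = -19/124200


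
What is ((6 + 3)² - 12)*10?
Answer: 690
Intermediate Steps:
((6 + 3)² - 12)*10 = (9² - 12)*10 = (81 - 12)*10 = 69*10 = 690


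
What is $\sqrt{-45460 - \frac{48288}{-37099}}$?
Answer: $\frac{2 i \sqrt{15641608519237}}{37099} \approx 213.21 i$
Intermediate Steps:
$\sqrt{-45460 - \frac{48288}{-37099}} = \sqrt{-45460 - - \frac{48288}{37099}} = \sqrt{-45460 + \frac{48288}{37099}} = \sqrt{- \frac{1686472252}{37099}} = \frac{2 i \sqrt{15641608519237}}{37099}$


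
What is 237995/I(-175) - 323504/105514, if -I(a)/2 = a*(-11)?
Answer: -2635729483/40622890 ≈ -64.883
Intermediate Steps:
I(a) = 22*a (I(a) = -2*a*(-11) = -(-22)*a = 22*a)
237995/I(-175) - 323504/105514 = 237995/((22*(-175))) - 323504/105514 = 237995/(-3850) - 323504*1/105514 = 237995*(-1/3850) - 161752/52757 = -47599/770 - 161752/52757 = -2635729483/40622890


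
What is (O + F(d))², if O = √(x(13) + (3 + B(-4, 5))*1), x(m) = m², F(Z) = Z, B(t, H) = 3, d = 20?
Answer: 575 + 200*√7 ≈ 1104.2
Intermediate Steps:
O = 5*√7 (O = √(13² + (3 + 3)*1) = √(169 + 6*1) = √(169 + 6) = √175 = 5*√7 ≈ 13.229)
(O + F(d))² = (5*√7 + 20)² = (20 + 5*√7)²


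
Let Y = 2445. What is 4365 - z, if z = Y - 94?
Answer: 2014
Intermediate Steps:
z = 2351 (z = 2445 - 94 = 2351)
4365 - z = 4365 - 1*2351 = 4365 - 2351 = 2014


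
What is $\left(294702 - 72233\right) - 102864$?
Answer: $119605$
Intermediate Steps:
$\left(294702 - 72233\right) - 102864 = 222469 - 102864 = 119605$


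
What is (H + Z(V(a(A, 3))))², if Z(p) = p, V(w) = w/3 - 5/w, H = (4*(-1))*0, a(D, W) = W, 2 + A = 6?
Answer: 4/9 ≈ 0.44444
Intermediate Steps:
A = 4 (A = -2 + 6 = 4)
H = 0 (H = -4*0 = 0)
V(w) = -5/w + w/3 (V(w) = w*(⅓) - 5/w = w/3 - 5/w = -5/w + w/3)
(H + Z(V(a(A, 3))))² = (0 + (-5/3 + (⅓)*3))² = (0 + (-5*⅓ + 1))² = (0 + (-5/3 + 1))² = (0 - ⅔)² = (-⅔)² = 4/9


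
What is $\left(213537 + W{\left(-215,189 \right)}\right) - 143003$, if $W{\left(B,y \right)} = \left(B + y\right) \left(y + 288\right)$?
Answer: $58132$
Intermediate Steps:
$W{\left(B,y \right)} = \left(288 + y\right) \left(B + y\right)$ ($W{\left(B,y \right)} = \left(B + y\right) \left(288 + y\right) = \left(288 + y\right) \left(B + y\right)$)
$\left(213537 + W{\left(-215,189 \right)}\right) - 143003 = \left(213537 + \left(189^{2} + 288 \left(-215\right) + 288 \cdot 189 - 40635\right)\right) - 143003 = \left(213537 + \left(35721 - 61920 + 54432 - 40635\right)\right) - 143003 = \left(213537 - 12402\right) - 143003 = 201135 - 143003 = 58132$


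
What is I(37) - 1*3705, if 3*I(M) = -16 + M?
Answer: -3698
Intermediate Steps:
I(M) = -16/3 + M/3 (I(M) = (-16 + M)/3 = -16/3 + M/3)
I(37) - 1*3705 = (-16/3 + (1/3)*37) - 1*3705 = (-16/3 + 37/3) - 3705 = 7 - 3705 = -3698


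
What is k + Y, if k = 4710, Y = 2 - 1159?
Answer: 3553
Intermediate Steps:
Y = -1157
k + Y = 4710 - 1157 = 3553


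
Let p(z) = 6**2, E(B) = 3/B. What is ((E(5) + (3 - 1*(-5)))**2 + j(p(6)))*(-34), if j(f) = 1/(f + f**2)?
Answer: -41869181/16650 ≈ -2514.7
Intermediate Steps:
p(z) = 36
((E(5) + (3 - 1*(-5)))**2 + j(p(6)))*(-34) = ((3/5 + (3 - 1*(-5)))**2 + 1/(36*(1 + 36)))*(-34) = ((3*(1/5) + (3 + 5))**2 + (1/36)/37)*(-34) = ((3/5 + 8)**2 + (1/36)*(1/37))*(-34) = ((43/5)**2 + 1/1332)*(-34) = (1849/25 + 1/1332)*(-34) = (2462893/33300)*(-34) = -41869181/16650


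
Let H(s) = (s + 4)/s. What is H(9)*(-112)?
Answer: -1456/9 ≈ -161.78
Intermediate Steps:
H(s) = (4 + s)/s
H(9)*(-112) = ((4 + 9)/9)*(-112) = ((⅑)*13)*(-112) = (13/9)*(-112) = -1456/9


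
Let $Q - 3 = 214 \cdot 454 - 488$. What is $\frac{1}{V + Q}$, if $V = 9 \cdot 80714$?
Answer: $\frac{1}{823097} \approx 1.2149 \cdot 10^{-6}$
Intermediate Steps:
$V = 726426$
$Q = 96671$ ($Q = 3 + \left(214 \cdot 454 - 488\right) = 3 + \left(97156 - 488\right) = 3 + 96668 = 96671$)
$\frac{1}{V + Q} = \frac{1}{726426 + 96671} = \frac{1}{823097}$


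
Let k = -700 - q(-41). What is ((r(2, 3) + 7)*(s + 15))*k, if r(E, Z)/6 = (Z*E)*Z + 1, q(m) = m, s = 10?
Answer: -1993475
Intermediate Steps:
r(E, Z) = 6 + 6*E*Z² (r(E, Z) = 6*((Z*E)*Z + 1) = 6*((E*Z)*Z + 1) = 6*(E*Z² + 1) = 6*(1 + E*Z²) = 6 + 6*E*Z²)
k = -659 (k = -700 - 1*(-41) = -700 + 41 = -659)
((r(2, 3) + 7)*(s + 15))*k = (((6 + 6*2*3²) + 7)*(10 + 15))*(-659) = (((6 + 6*2*9) + 7)*25)*(-659) = (((6 + 108) + 7)*25)*(-659) = ((114 + 7)*25)*(-659) = (121*25)*(-659) = 3025*(-659) = -1993475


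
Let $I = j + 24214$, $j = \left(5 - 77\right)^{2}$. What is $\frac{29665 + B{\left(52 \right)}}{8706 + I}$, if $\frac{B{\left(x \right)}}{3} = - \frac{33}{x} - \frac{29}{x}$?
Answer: $\frac{771197}{990704} \approx 0.77843$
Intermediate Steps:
$B{\left(x \right)} = - \frac{186}{x}$ ($B{\left(x \right)} = 3 \left(- \frac{33}{x} - \frac{29}{x}\right) = 3 \left(- \frac{62}{x}\right) = - \frac{186}{x}$)
$j = 5184$ ($j = \left(-72\right)^{2} = 5184$)
$I = 29398$ ($I = 5184 + 24214 = 29398$)
$\frac{29665 + B{\left(52 \right)}}{8706 + I} = \frac{29665 - \frac{186}{52}}{8706 + 29398} = \frac{29665 - \frac{93}{26}}{38104} = \left(29665 - \frac{93}{26}\right) \frac{1}{38104} = \frac{771197}{26} \cdot \frac{1}{38104} = \frac{771197}{990704}$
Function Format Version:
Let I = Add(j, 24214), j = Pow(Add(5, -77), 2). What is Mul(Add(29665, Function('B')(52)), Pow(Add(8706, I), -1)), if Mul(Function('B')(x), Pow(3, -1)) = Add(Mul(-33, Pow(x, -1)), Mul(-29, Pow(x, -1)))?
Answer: Rational(771197, 990704) ≈ 0.77843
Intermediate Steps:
Function('B')(x) = Mul(-186, Pow(x, -1)) (Function('B')(x) = Mul(3, Add(Mul(-33, Pow(x, -1)), Mul(-29, Pow(x, -1)))) = Mul(3, Mul(-62, Pow(x, -1))) = Mul(-186, Pow(x, -1)))
j = 5184 (j = Pow(-72, 2) = 5184)
I = 29398 (I = Add(5184, 24214) = 29398)
Mul(Add(29665, Function('B')(52)), Pow(Add(8706, I), -1)) = Mul(Add(29665, Mul(-186, Pow(52, -1))), Pow(Add(8706, 29398), -1)) = Mul(Add(29665, Mul(-186, Rational(1, 52))), Pow(38104, -1)) = Mul(Add(29665, Rational(-93, 26)), Rational(1, 38104)) = Mul(Rational(771197, 26), Rational(1, 38104)) = Rational(771197, 990704)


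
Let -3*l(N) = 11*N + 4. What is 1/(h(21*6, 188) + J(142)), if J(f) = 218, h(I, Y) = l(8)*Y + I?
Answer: -3/16264 ≈ -0.00018446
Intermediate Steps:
l(N) = -4/3 - 11*N/3 (l(N) = -(11*N + 4)/3 = -(4 + 11*N)/3 = -4/3 - 11*N/3)
h(I, Y) = I - 92*Y/3 (h(I, Y) = (-4/3 - 11/3*8)*Y + I = (-4/3 - 88/3)*Y + I = -92*Y/3 + I = I - 92*Y/3)
1/(h(21*6, 188) + J(142)) = 1/((21*6 - 92/3*188) + 218) = 1/((126 - 17296/3) + 218) = 1/(-16918/3 + 218) = 1/(-16264/3) = -3/16264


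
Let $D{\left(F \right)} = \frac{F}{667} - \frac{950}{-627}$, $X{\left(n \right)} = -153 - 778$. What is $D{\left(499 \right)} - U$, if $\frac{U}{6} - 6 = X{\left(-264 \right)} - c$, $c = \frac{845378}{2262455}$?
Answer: $\frac{276608232789433}{49798897005} \approx 5554.5$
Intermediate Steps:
$c = \frac{845378}{2262455}$ ($c = 845378 \cdot \frac{1}{2262455} = \frac{845378}{2262455} \approx 0.37366$)
$X{\left(n \right)} = -931$ ($X{\left(n \right)} = -153 - 778 = -931$)
$D{\left(F \right)} = \frac{50}{33} + \frac{F}{667}$ ($D{\left(F \right)} = F \frac{1}{667} - - \frac{50}{33} = \frac{F}{667} + \frac{50}{33} = \frac{50}{33} + \frac{F}{667}$)
$U = - \frac{12561697518}{2262455}$ ($U = 36 + 6 \left(-931 - \frac{845378}{2262455}\right) = 36 + 6 \left(- \frac{2107190983}{2262455}\right) = 36 - \frac{12643145898}{2262455} = - \frac{12561697518}{2262455} \approx -5552.2$)
$D{\left(499 \right)} - U = \left(\frac{50}{33} + \frac{1}{667} \cdot 499\right) - - \frac{12561697518}{2262455} = \left(\frac{50}{33} + \frac{499}{667}\right) + \frac{12561697518}{2262455} = \frac{49817}{22011} + \frac{12561697518}{2262455} = \frac{276608232789433}{49798897005}$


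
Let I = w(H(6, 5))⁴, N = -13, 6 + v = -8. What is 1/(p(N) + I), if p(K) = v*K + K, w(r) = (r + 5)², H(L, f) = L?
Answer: 1/214359050 ≈ 4.6651e-9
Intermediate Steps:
v = -14 (v = -6 - 8 = -14)
w(r) = (5 + r)²
p(K) = -13*K (p(K) = -14*K + K = -13*K)
I = 214358881 (I = ((5 + 6)²)⁴ = (11²)⁴ = 121⁴ = 214358881)
1/(p(N) + I) = 1/(-13*(-13) + 214358881) = 1/(169 + 214358881) = 1/214359050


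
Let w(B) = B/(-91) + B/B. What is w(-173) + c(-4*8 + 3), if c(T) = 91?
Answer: 8545/91 ≈ 93.901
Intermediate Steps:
w(B) = 1 - B/91 (w(B) = B*(-1/91) + 1 = -B/91 + 1 = 1 - B/91)
w(-173) + c(-4*8 + 3) = (1 - 1/91*(-173)) + 91 = (1 + 173/91) + 91 = 264/91 + 91 = 8545/91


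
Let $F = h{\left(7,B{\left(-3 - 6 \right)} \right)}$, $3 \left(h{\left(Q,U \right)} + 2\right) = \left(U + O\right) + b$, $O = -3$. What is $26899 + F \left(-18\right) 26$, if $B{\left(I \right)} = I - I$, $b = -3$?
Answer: $28771$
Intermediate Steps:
$B{\left(I \right)} = 0$
$h{\left(Q,U \right)} = -4 + \frac{U}{3}$ ($h{\left(Q,U \right)} = -2 + \frac{\left(U - 3\right) - 3}{3} = -2 + \frac{\left(-3 + U\right) - 3}{3} = -2 + \frac{-6 + U}{3} = -2 + \left(-2 + \frac{U}{3}\right) = -4 + \frac{U}{3}$)
$F = -4$ ($F = -4 + \frac{1}{3} \cdot 0 = -4 + 0 = -4$)
$26899 + F \left(-18\right) 26 = 26899 + \left(-4\right) \left(-18\right) 26 = 26899 + 72 \cdot 26 = 26899 + 1872 = 28771$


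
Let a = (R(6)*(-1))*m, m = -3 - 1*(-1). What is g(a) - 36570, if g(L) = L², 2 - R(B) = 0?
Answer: -36554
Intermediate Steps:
R(B) = 2 (R(B) = 2 - 1*0 = 2 + 0 = 2)
m = -2 (m = -3 + 1 = -2)
a = 4 (a = (2*(-1))*(-2) = -2*(-2) = 4)
g(a) - 36570 = 4² - 36570 = 16 - 36570 = -36554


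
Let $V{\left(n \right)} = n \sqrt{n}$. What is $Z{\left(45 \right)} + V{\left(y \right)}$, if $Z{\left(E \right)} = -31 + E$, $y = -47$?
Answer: $14 - 47 i \sqrt{47} \approx 14.0 - 322.22 i$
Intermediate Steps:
$V{\left(n \right)} = n^{\frac{3}{2}}$
$Z{\left(45 \right)} + V{\left(y \right)} = \left(-31 + 45\right) + \left(-47\right)^{\frac{3}{2}} = 14 - 47 i \sqrt{47}$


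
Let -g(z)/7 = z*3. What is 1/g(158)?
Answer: -1/3318 ≈ -0.00030139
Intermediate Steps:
g(z) = -21*z (g(z) = -7*z*3 = -21*z)
1/g(158) = 1/(-21*158) = 1/(-3318) = -1/3318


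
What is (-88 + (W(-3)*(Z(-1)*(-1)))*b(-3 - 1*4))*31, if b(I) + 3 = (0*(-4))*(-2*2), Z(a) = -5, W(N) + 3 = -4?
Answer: 527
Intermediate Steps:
W(N) = -7 (W(N) = -3 - 4 = -7)
b(I) = -3 (b(I) = -3 + (0*(-4))*(-2*2) = -3 + 0*(-4) = -3 + 0 = -3)
(-88 + (W(-3)*(Z(-1)*(-1)))*b(-3 - 1*4))*31 = (-88 - (-35)*(-1)*(-3))*31 = (-88 - 7*5*(-3))*31 = (-88 - 35*(-3))*31 = (-88 + 105)*31 = 17*31 = 527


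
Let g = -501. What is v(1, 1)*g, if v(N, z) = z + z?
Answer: -1002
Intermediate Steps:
v(N, z) = 2*z
v(1, 1)*g = (2*1)*(-501) = 2*(-501) = -1002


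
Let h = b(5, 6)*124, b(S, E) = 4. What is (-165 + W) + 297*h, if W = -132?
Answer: 147015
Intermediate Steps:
h = 496 (h = 4*124 = 496)
(-165 + W) + 297*h = (-165 - 132) + 297*496 = -297 + 147312 = 147015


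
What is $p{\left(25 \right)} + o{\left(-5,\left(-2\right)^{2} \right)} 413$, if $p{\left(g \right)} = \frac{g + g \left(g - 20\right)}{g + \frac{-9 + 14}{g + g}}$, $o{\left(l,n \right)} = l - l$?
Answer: $\frac{1500}{251} \approx 5.9761$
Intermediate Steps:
$o{\left(l,n \right)} = 0$
$p{\left(g \right)} = \frac{g + g \left(-20 + g\right)}{g + \frac{5}{2 g}}$
$p{\left(25 \right)} + o{\left(-5,\left(-2\right)^{2} \right)} 413 = \frac{2 \cdot 25^{2} \left(-19 + 25\right)}{5 + 2 \cdot 25^{2}} + 0 \cdot 413 = 2 \cdot 625 \frac{1}{5 + 2 \cdot 625} \cdot 6 + 0 = 2 \cdot 625 \frac{1}{5 + 1250} \cdot 6 + 0 = 2 \cdot 625 \cdot \frac{1}{1255} \cdot 6 + 0 = \frac{1500}{251} + 0 = \frac{1500}{251}$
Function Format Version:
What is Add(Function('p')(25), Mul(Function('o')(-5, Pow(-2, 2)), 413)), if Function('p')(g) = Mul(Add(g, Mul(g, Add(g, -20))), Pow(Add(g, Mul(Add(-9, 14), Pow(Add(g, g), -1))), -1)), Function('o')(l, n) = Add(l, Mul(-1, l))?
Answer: Rational(1500, 251) ≈ 5.9761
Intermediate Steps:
Function('o')(l, n) = 0
Function('p')(g) = Mul(Pow(Add(g, Mul(Rational(5, 2), Pow(g, -1))), -1), Add(g, Mul(g, Add(-20, g)))) (Function('p')(g) = Mul(Add(g, Mul(g, Add(-20, g))), Pow(Add(g, Mul(5, Pow(Mul(2, g), -1))), -1)) = Mul(Add(g, Mul(g, Add(-20, g))), Pow(Add(g, Mul(5, Mul(Rational(1, 2), Pow(g, -1)))), -1)) = Mul(Add(g, Mul(g, Add(-20, g))), Pow(Add(g, Mul(Rational(5, 2), Pow(g, -1))), -1)) = Mul(Pow(Add(g, Mul(Rational(5, 2), Pow(g, -1))), -1), Add(g, Mul(g, Add(-20, g)))))
Add(Function('p')(25), Mul(Function('o')(-5, Pow(-2, 2)), 413)) = Add(Mul(2, Pow(25, 2), Pow(Add(5, Mul(2, Pow(25, 2))), -1), Add(-19, 25)), Mul(0, 413)) = Add(Mul(2, 625, Pow(Add(5, Mul(2, 625)), -1), 6), 0) = Add(Mul(2, 625, Pow(Add(5, 1250), -1), 6), 0) = Add(Mul(2, 625, Pow(1255, -1), 6), 0) = Add(Mul(2, 625, Rational(1, 1255), 6), 0) = Add(Rational(1500, 251), 0) = Rational(1500, 251)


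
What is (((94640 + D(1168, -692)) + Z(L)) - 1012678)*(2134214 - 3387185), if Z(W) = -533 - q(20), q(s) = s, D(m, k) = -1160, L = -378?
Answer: 1152421330221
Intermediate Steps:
Z(W) = -553 (Z(W) = -533 - 1*20 = -533 - 20 = -553)
(((94640 + D(1168, -692)) + Z(L)) - 1012678)*(2134214 - 3387185) = (((94640 - 1160) - 553) - 1012678)*(2134214 - 3387185) = ((93480 - 553) - 1012678)*(-1252971) = (92927 - 1012678)*(-1252971) = -919751*(-1252971) = 1152421330221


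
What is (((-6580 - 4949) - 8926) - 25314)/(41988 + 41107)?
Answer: -45769/83095 ≈ -0.55080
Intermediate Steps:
(((-6580 - 4949) - 8926) - 25314)/(41988 + 41107) = ((-11529 - 8926) - 25314)/83095 = (-20455 - 25314)*(1/83095) = -45769*1/83095 = -45769/83095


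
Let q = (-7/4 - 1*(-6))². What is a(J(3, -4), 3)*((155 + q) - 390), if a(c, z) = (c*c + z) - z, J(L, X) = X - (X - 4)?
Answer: -3471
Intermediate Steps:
J(L, X) = 4 (J(L, X) = X - (-4 + X) = X + (4 - X) = 4)
a(c, z) = c² (a(c, z) = (c² + z) - z = (z + c²) - z = c²)
q = 289/16 (q = (-7*¼ + 6)² = (-7/4 + 6)² = (17/4)² = 289/16 ≈ 18.063)
a(J(3, -4), 3)*((155 + q) - 390) = 4²*((155 + 289/16) - 390) = 16*(2769/16 - 390) = 16*(-3471/16) = -3471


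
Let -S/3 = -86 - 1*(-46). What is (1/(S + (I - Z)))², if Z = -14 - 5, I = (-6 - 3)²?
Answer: 1/48400 ≈ 2.0661e-5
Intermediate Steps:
S = 120 (S = -3*(-86 - 1*(-46)) = -3*(-86 + 46) = -3*(-40) = 120)
I = 81 (I = (-9)² = 81)
Z = -19
(1/(S + (I - Z)))² = (1/(120 + (81 - 1*(-19))))² = (1/(120 + (81 + 19)))² = (1/(120 + 100))² = (1/220)² = 1/48400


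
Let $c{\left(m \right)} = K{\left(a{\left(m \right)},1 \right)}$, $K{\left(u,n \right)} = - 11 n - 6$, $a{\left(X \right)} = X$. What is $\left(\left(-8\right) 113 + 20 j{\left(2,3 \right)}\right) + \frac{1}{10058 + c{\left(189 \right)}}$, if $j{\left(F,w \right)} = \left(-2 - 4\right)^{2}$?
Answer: $- \frac{1847543}{10041} \approx -184.0$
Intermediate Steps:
$j{\left(F,w \right)} = 36$ ($j{\left(F,w \right)} = \left(-6\right)^{2} = 36$)
$K{\left(u,n \right)} = -6 - 11 n$
$c{\left(m \right)} = -17$ ($c{\left(m \right)} = -6 - 11 = -17$)
$\left(\left(-8\right) 113 + 20 j{\left(2,3 \right)}\right) + \frac{1}{10058 + c{\left(189 \right)}} = \left(\left(-8\right) 113 + 20 \cdot 36\right) + \frac{1}{10058 - 17} = \left(-904 + 720\right) + \frac{1}{10041} = -184 + \frac{1}{10041} = - \frac{1847543}{10041}$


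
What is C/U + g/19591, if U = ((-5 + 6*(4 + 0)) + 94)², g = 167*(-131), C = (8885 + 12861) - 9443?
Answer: -38319340/250157479 ≈ -0.15318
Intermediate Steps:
C = 12303 (C = 21746 - 9443 = 12303)
g = -21877
U = 12769 (U = ((-5 + 6*4) + 94)² = ((-5 + 24) + 94)² = (19 + 94)² = 113² = 12769)
C/U + g/19591 = 12303/12769 - 21877/19591 = -38319340/250157479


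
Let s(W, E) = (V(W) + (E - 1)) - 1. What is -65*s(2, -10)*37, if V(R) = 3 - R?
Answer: 26455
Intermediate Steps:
s(W, E) = 1 + E - W (s(W, E) = ((3 - W) + (E - 1)) - 1 = ((3 - W) + (-1 + E)) - 1 = (2 + E - W) - 1 = 1 + E - W)
-65*s(2, -10)*37 = -65*(1 - 10 - 1*2)*37 = -65*(1 - 10 - 2)*37 = -65*(-11)*37 = 715*37 = 26455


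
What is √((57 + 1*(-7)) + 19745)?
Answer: √19795 ≈ 140.69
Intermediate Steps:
√((57 + 1*(-7)) + 19745) = √((57 - 7) + 19745) = √(50 + 19745) = √19795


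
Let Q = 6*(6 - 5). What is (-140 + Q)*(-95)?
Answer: 12730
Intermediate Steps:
Q = 6 (Q = 6*1 = 6)
(-140 + Q)*(-95) = (-140 + 6)*(-95) = -134*(-95) = 12730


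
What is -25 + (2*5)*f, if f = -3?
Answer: -55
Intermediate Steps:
-25 + (2*5)*f = -25 + (2*5)*(-3) = -25 + 10*(-3) = -25 - 30 = -55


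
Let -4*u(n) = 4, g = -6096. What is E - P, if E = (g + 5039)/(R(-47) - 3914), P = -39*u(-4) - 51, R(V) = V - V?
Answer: 48025/3914 ≈ 12.270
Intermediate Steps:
u(n) = -1 (u(n) = -¼*4 = -1)
R(V) = 0
P = -12 (P = -39*(-1) - 51 = 39 - 51 = -12)
E = 1057/3914 (E = (-6096 + 5039)/(0 - 3914) = -1057/(-3914) = -1057*(-1/3914) = 1057/3914 ≈ 0.27006)
E - P = 1057/3914 - 1*(-12) = 1057/3914 + 12 = 48025/3914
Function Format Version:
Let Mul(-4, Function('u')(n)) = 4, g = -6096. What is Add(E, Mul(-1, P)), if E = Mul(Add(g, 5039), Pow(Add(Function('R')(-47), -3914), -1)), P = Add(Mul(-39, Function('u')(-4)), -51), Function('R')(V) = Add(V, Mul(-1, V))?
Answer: Rational(48025, 3914) ≈ 12.270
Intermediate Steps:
Function('u')(n) = -1 (Function('u')(n) = Mul(Rational(-1, 4), 4) = -1)
Function('R')(V) = 0
P = -12 (P = Add(Mul(-39, -1), -51) = Add(39, -51) = -12)
E = Rational(1057, 3914) (E = Mul(Add(-6096, 5039), Pow(Add(0, -3914), -1)) = Mul(-1057, Pow(-3914, -1)) = Mul(-1057, Rational(-1, 3914)) = Rational(1057, 3914) ≈ 0.27006)
Add(E, Mul(-1, P)) = Add(Rational(1057, 3914), Mul(-1, -12)) = Add(Rational(1057, 3914), 12) = Rational(48025, 3914)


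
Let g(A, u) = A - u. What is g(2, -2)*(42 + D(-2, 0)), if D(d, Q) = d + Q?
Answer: 160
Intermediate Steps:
D(d, Q) = Q + d
g(2, -2)*(42 + D(-2, 0)) = (2 - 1*(-2))*(42 + (0 - 2)) = (2 + 2)*(42 - 2) = 4*40 = 160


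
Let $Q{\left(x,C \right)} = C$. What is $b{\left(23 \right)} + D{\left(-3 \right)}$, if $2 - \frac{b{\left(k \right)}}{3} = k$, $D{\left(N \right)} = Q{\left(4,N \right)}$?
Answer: $-66$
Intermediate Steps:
$D{\left(N \right)} = N$
$b{\left(k \right)} = 6 - 3 k$
$b{\left(23 \right)} + D{\left(-3 \right)} = \left(6 - 69\right) - 3 = -63 - 3 = -66$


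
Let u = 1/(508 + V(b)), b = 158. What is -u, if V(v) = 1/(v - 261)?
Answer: -103/52323 ≈ -0.0019685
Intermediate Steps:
V(v) = 1/(-261 + v)
u = 103/52323 (u = 1/(508 + 1/(-261 + 158)) = 1/(508 + 1/(-103)) = 1/(508 - 1/103) = 1/(52323/103) = 103/52323 ≈ 0.0019685)
-u = -1*103/52323 = -103/52323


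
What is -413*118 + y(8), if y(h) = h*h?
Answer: -48670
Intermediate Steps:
y(h) = h²
-413*118 + y(8) = -413*118 + 8² = -48734 + 64 = -48670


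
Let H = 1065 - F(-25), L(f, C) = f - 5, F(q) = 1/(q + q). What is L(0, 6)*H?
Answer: -53251/10 ≈ -5325.1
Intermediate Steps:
F(q) = 1/(2*q)
L(f, C) = -5 + f
H = 53251/50 (H = 1065 - 1/(2*(-25)) = 1065 - (-1)/(2*25) = 1065 - 1*(-1/50) = 1065 + 1/50 = 53251/50 ≈ 1065.0)
L(0, 6)*H = (-5 + 0)*(53251/50) = -5*53251/50 = -53251/10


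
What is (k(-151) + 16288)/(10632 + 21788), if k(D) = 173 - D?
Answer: 4153/8105 ≈ 0.51240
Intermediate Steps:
(k(-151) + 16288)/(10632 + 21788) = ((173 - 1*(-151)) + 16288)/(10632 + 21788) = ((173 + 151) + 16288)/32420 = (324 + 16288)*(1/32420) = 16612*(1/32420) = 4153/8105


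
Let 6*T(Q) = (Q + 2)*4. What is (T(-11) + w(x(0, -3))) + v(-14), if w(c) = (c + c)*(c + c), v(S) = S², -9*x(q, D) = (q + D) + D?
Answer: 1726/9 ≈ 191.78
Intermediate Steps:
x(q, D) = -2*D/9 - q/9 (x(q, D) = -((q + D) + D)/9 = -((D + q) + D)/9 = -(q + 2*D)/9 = -2*D/9 - q/9)
T(Q) = 4/3 + 2*Q/3 (T(Q) = ((Q + 2)*4)/6 = ((2 + Q)*4)/6 = (8 + 4*Q)/6 = 4/3 + 2*Q/3)
w(c) = 4*c² (w(c) = (2*c)*(2*c) = 4*c²)
(T(-11) + w(x(0, -3))) + v(-14) = ((4/3 + (⅔)*(-11)) + 4*(-2/9*(-3) - ⅑*0)²) + (-14)² = ((4/3 - 22/3) + 4*(⅔ + 0)²) + 196 = (-6 + 4*(⅔)²) + 196 = (-6 + 4*(4/9)) + 196 = (-6 + 16/9) + 196 = -38/9 + 196 = 1726/9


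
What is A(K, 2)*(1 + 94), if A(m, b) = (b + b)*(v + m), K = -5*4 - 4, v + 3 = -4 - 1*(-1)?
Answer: -11400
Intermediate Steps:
v = -6 (v = -3 + (-4 - 1*(-1)) = -3 + (-4 + 1) = -3 - 3 = -6)
K = -24 (K = -20 - 4 = -24)
A(m, b) = 2*b*(-6 + m) (A(m, b) = (b + b)*(-6 + m) = (2*b)*(-6 + m) = 2*b*(-6 + m))
A(K, 2)*(1 + 94) = (2*2*(-6 - 24))*(1 + 94) = (2*2*(-30))*95 = -120*95 = -11400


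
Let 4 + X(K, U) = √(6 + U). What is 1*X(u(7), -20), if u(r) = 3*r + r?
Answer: -4 + I*√14 ≈ -4.0 + 3.7417*I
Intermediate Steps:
u(r) = 4*r
X(K, U) = -4 + √(6 + U)
1*X(u(7), -20) = 1*(-4 + √(6 - 20)) = 1*(-4 + √(-14)) = 1*(-4 + I*√14) = -4 + I*√14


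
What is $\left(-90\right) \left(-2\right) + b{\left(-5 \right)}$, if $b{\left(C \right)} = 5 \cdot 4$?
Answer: $200$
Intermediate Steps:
$b{\left(C \right)} = 20$
$\left(-90\right) \left(-2\right) + b{\left(-5 \right)} = \left(-90\right) \left(-2\right) + 20 = 180 + 20 = 200$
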